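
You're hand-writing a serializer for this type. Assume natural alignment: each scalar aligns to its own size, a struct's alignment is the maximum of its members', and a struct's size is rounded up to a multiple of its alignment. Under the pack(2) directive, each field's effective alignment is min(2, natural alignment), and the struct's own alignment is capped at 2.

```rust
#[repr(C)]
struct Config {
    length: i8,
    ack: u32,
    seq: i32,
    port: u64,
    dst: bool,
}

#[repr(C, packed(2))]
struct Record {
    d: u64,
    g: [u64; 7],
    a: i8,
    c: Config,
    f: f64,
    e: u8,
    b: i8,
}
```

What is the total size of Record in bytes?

108

Config: @0: length [1B, align 1] → 1; +3 pad (align 4); @4: ack [4B, align 4] → 8; @8: seq [4B, align 4] → 12; +4 pad (align 8); @16: port [8B, align 8] → 24; @24: dst [1B, align 1] → 25; +7 tail pad (align 8); size 32, align 8
@0: d [8B, align 2] → 8
@8: g [56B, align 2] → 64
@64: a [1B, align 1] → 65
+1 pad (align 2)
@66: c [32B, align 2] → 98
@98: f [8B, align 2] → 106
@106: e [1B, align 1] → 107
@107: b [1B, align 1] → 108
size 108, align 2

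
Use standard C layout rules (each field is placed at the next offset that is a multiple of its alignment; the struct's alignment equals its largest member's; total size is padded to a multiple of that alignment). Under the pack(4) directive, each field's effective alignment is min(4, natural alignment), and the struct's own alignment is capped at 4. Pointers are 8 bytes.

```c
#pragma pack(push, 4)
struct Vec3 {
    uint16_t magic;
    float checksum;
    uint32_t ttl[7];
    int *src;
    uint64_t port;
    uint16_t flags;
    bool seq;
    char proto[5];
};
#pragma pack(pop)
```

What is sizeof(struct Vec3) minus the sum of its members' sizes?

2

magic at 0 (size 2, align 2) → ends 2
pad 2 to align 4 for checksum
checksum at 4 (size 4, align 4) → ends 8
ttl at 8 (size 28, align 4) → ends 36
src at 36 (size 8, align 4) → ends 44
port at 44 (size 8, align 4) → ends 52
flags at 52 (size 2, align 2) → ends 54
seq at 54 (size 1, align 1) → ends 55
proto at 55 (size 5, align 1) → ends 60
total 60 bytes, alignment 4
data bytes 58, size 60 → padding 2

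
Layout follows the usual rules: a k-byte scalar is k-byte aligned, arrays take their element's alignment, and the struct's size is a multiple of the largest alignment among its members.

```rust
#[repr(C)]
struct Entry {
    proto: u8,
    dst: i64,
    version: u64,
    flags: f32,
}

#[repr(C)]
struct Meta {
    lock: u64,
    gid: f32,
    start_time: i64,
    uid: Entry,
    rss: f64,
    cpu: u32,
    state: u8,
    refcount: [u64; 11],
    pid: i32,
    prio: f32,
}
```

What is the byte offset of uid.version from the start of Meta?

Entry: @0: proto [1B, align 1] → 1; +7 pad (align 8); @8: dst [8B, align 8] → 16; @16: version [8B, align 8] → 24; @24: flags [4B, align 4] → 28; +4 tail pad (align 8); size 32, align 8
@0: lock [8B, align 8] → 8
@8: gid [4B, align 4] → 12
+4 pad (align 8)
@16: start_time [8B, align 8] → 24
@24: uid [32B, align 8] → 56
within Entry: version at 16
24 + 16 = 40

40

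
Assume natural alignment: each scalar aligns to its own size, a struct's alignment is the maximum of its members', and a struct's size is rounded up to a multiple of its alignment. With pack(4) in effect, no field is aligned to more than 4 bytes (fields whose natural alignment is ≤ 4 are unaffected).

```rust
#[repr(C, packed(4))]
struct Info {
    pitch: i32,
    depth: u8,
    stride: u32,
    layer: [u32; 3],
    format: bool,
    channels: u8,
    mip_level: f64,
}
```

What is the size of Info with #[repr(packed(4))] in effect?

0..4  pitch  (4B, 4-aligned)
4..5  depth  (1B, 1-aligned)
5..8  -- padding (3B)
8..12  stride  (4B, 4-aligned)
12..24  layer  (12B, 4-aligned)
24..25  format  (1B, 1-aligned)
25..26  channels  (1B, 1-aligned)
26..28  -- padding (2B)
28..36  mip_level  (8B, 4-aligned)
sizeof = 36, alignof = 4

36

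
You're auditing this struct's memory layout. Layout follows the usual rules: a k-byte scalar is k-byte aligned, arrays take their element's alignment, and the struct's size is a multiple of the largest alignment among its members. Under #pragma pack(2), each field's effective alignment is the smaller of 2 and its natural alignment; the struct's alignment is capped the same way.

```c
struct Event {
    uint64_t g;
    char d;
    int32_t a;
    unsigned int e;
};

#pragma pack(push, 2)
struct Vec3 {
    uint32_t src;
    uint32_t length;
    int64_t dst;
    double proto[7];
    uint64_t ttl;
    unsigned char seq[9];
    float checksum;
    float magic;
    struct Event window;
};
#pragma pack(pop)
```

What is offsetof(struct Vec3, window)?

98

Event: g at 0 (size 8, align 8) → ends 8; d at 8 (size 1, align 1) → ends 9; pad 3 to align 4 for a; a at 12 (size 4, align 4) → ends 16; e at 16 (size 4, align 4) → ends 20; tail pad 4 to reach multiple of 8; total 24 bytes, alignment 8
src at 0 (size 4, align 2) → ends 4
length at 4 (size 4, align 2) → ends 8
dst at 8 (size 8, align 2) → ends 16
proto at 16 (size 56, align 2) → ends 72
ttl at 72 (size 8, align 2) → ends 80
seq at 80 (size 9, align 1) → ends 89
pad 1 to align 2 for checksum
checksum at 90 (size 4, align 2) → ends 94
magic at 94 (size 4, align 2) → ends 98
window at 98 (size 24, align 2) → ends 122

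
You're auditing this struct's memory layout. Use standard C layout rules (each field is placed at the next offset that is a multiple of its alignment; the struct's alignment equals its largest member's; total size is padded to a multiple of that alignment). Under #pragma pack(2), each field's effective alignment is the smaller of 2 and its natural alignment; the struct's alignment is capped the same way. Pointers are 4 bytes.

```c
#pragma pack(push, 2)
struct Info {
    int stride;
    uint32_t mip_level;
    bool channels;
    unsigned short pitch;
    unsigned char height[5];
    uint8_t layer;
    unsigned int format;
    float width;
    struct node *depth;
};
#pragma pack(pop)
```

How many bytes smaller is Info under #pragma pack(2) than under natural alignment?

2

natural layout:
  @0: stride [4B, align 4] → 4
  @4: mip_level [4B, align 4] → 8
  @8: channels [1B, align 1] → 9
  +1 pad (align 2)
  @10: pitch [2B, align 2] → 12
  @12: height [5B, align 1] → 17
  @17: layer [1B, align 1] → 18
  +2 pad (align 4)
  @20: format [4B, align 4] → 24
  @24: width [4B, align 4] → 28
  @28: depth [4B, align 4] → 32
  size 32, align 4
packed(2) layout:
  @0: stride [4B, align 2] → 4
  @4: mip_level [4B, align 2] → 8
  @8: channels [1B, align 1] → 9
  +1 pad (align 2)
  @10: pitch [2B, align 2] → 12
  @12: height [5B, align 1] → 17
  @17: layer [1B, align 1] → 18
  @18: format [4B, align 2] → 22
  @22: width [4B, align 2] → 26
  @26: depth [4B, align 2] → 30
  size 30, align 2
32 − 30 = 2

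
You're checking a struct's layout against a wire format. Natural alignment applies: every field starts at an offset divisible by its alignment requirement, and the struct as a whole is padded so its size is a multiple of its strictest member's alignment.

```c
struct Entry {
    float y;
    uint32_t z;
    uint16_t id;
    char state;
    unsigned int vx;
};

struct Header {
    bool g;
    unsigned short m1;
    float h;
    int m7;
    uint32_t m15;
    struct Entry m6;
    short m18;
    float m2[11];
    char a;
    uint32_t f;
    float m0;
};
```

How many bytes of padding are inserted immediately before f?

3

Entry: 0..4  y  (4B, 4-aligned); 4..8  z  (4B, 4-aligned); 8..10  id  (2B, 2-aligned); 10..11  state  (1B, 1-aligned); 11..12  -- padding (1B); 12..16  vx  (4B, 4-aligned); sizeof = 16, alignof = 4
0..1  g  (1B, 1-aligned)
1..2  -- padding (1B)
2..4  m1  (2B, 2-aligned)
4..8  h  (4B, 4-aligned)
8..12  m7  (4B, 4-aligned)
12..16  m15  (4B, 4-aligned)
16..32  m6  (16B, 4-aligned)
32..34  m18  (2B, 2-aligned)
34..36  -- padding (2B)
36..80  m2  (44B, 4-aligned)
80..81  a  (1B, 1-aligned)
81..84  -- padding (3B)
84..88  f  (4B, 4-aligned)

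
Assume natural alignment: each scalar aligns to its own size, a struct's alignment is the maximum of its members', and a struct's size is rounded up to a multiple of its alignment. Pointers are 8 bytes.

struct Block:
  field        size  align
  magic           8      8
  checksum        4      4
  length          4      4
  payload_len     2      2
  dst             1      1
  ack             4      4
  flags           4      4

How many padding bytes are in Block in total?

5

0..8  magic  (8B, 8-aligned)
8..12  checksum  (4B, 4-aligned)
12..16  length  (4B, 4-aligned)
16..18  payload_len  (2B, 2-aligned)
18..19  dst  (1B, 1-aligned)
19..20  -- padding (1B)
20..24  ack  (4B, 4-aligned)
24..28  flags  (4B, 4-aligned)
28..32  -- tail padding (4B)
sizeof = 32, alignof = 8
data bytes 27, size 32 → padding 5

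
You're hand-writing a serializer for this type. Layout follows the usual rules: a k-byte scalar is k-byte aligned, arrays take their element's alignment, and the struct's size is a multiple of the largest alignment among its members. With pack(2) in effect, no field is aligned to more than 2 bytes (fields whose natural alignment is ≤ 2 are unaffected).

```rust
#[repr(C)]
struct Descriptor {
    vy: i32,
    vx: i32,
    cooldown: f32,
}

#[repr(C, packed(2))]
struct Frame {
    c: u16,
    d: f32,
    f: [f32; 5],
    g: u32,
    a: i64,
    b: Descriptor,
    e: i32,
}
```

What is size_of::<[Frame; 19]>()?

1026

Descriptor: vy at 0 (size 4, align 4) → ends 4; vx at 4 (size 4, align 4) → ends 8; cooldown at 8 (size 4, align 4) → ends 12; total 12 bytes, alignment 4
c at 0 (size 2, align 2) → ends 2
d at 2 (size 4, align 2) → ends 6
f at 6 (size 20, align 2) → ends 26
g at 26 (size 4, align 2) → ends 30
a at 30 (size 8, align 2) → ends 38
b at 38 (size 12, align 2) → ends 50
e at 50 (size 4, align 2) → ends 54
total 54 bytes, alignment 2
array of 19: 19 × 54 = 1026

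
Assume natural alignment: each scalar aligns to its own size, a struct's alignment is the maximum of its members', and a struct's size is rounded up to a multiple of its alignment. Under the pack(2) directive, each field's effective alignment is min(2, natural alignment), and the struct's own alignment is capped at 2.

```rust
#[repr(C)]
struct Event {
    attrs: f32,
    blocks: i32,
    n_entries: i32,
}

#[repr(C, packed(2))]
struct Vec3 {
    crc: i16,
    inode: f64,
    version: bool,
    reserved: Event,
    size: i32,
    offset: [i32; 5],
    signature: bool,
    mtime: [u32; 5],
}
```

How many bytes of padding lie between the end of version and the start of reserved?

1

Event: 0..4  attrs  (4B, 4-aligned); 4..8  blocks  (4B, 4-aligned); 8..12  n_entries  (4B, 4-aligned); sizeof = 12, alignof = 4
0..2  crc  (2B, 2-aligned)
2..10  inode  (8B, 2-aligned)
10..11  version  (1B, 1-aligned)
11..12  -- padding (1B)
12..24  reserved  (12B, 2-aligned)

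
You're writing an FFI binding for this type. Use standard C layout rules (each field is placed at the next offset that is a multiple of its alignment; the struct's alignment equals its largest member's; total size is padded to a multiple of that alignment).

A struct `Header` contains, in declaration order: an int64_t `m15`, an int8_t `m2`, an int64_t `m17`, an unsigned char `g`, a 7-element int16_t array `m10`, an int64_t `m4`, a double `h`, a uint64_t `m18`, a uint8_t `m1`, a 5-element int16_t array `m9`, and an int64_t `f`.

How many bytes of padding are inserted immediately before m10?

@0: m15 [8B, align 8] → 8
@8: m2 [1B, align 1] → 9
+7 pad (align 8)
@16: m17 [8B, align 8] → 24
@24: g [1B, align 1] → 25
+1 pad (align 2)
@26: m10 [14B, align 2] → 40

1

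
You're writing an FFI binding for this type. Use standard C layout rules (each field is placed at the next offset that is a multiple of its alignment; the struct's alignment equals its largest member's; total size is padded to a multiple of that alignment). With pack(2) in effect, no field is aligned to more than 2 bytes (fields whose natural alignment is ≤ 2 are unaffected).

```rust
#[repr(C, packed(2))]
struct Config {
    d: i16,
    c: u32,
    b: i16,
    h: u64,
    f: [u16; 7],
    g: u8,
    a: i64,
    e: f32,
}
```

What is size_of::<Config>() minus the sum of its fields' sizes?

d at 0 (size 2, align 2) → ends 2
c at 2 (size 4, align 2) → ends 6
b at 6 (size 2, align 2) → ends 8
h at 8 (size 8, align 2) → ends 16
f at 16 (size 14, align 2) → ends 30
g at 30 (size 1, align 1) → ends 31
pad 1 to align 2 for a
a at 32 (size 8, align 2) → ends 40
e at 40 (size 4, align 2) → ends 44
total 44 bytes, alignment 2
data bytes 43, size 44 → padding 1

1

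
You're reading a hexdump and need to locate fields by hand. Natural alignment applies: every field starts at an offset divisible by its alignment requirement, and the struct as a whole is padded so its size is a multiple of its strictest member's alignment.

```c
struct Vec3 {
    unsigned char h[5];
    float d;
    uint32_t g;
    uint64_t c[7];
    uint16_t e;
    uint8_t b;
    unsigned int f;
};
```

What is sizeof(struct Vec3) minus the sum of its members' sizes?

4

h at 0 (size 5, align 1) → ends 5
pad 3 to align 4 for d
d at 8 (size 4, align 4) → ends 12
g at 12 (size 4, align 4) → ends 16
c at 16 (size 56, align 8) → ends 72
e at 72 (size 2, align 2) → ends 74
b at 74 (size 1, align 1) → ends 75
pad 1 to align 4 for f
f at 76 (size 4, align 4) → ends 80
total 80 bytes, alignment 8
data bytes 76, size 80 → padding 4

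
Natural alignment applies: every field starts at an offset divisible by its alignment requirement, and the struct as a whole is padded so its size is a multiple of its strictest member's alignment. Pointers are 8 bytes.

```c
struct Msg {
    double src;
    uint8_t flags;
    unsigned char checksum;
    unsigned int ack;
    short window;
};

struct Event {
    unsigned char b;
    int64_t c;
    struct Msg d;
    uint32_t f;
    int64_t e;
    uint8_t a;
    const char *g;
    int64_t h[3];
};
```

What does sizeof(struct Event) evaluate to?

Msg: @0: src [8B, align 8] → 8; @8: flags [1B, align 1] → 9; @9: checksum [1B, align 1] → 10; +2 pad (align 4); @12: ack [4B, align 4] → 16; @16: window [2B, align 2] → 18; +6 tail pad (align 8); size 24, align 8
@0: b [1B, align 1] → 1
+7 pad (align 8)
@8: c [8B, align 8] → 16
@16: d [24B, align 8] → 40
@40: f [4B, align 4] → 44
+4 pad (align 8)
@48: e [8B, align 8] → 56
@56: a [1B, align 1] → 57
+7 pad (align 8)
@64: g [8B, align 8] → 72
@72: h [24B, align 8] → 96
size 96, align 8

96 bytes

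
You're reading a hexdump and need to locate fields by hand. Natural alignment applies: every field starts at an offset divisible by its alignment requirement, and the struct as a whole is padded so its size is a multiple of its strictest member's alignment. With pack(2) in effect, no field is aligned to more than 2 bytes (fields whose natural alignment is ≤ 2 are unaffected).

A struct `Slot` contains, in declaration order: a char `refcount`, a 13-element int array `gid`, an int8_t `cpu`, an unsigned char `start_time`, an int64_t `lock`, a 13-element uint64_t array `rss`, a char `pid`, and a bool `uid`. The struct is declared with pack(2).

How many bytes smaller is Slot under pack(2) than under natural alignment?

natural layout:
  0..1  refcount  (1B, 1-aligned)
  1..4  -- padding (3B)
  4..56  gid  (52B, 4-aligned)
  56..57  cpu  (1B, 1-aligned)
  57..58  start_time  (1B, 1-aligned)
  58..64  -- padding (6B)
  64..72  lock  (8B, 8-aligned)
  72..176  rss  (104B, 8-aligned)
  176..177  pid  (1B, 1-aligned)
  177..178  uid  (1B, 1-aligned)
  178..184  -- tail padding (6B)
  sizeof = 184, alignof = 8
packed(2) layout:
  0..1  refcount  (1B, 1-aligned)
  1..2  -- padding (1B)
  2..54  gid  (52B, 2-aligned)
  54..55  cpu  (1B, 1-aligned)
  55..56  start_time  (1B, 1-aligned)
  56..64  lock  (8B, 2-aligned)
  64..168  rss  (104B, 2-aligned)
  168..169  pid  (1B, 1-aligned)
  169..170  uid  (1B, 1-aligned)
  sizeof = 170, alignof = 2
184 − 170 = 14

14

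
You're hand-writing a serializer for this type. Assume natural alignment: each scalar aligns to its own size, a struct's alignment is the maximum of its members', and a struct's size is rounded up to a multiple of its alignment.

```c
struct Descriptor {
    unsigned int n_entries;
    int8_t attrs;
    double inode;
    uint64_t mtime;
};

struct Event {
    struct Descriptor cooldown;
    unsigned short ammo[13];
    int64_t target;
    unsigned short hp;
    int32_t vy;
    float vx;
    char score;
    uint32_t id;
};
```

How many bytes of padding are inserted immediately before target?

Descriptor: n_entries at 0 (size 4, align 4) → ends 4; attrs at 4 (size 1, align 1) → ends 5; pad 3 to align 8 for inode; inode at 8 (size 8, align 8) → ends 16; mtime at 16 (size 8, align 8) → ends 24; total 24 bytes, alignment 8
cooldown at 0 (size 24, align 8) → ends 24
ammo at 24 (size 26, align 2) → ends 50
pad 6 to align 8 for target
target at 56 (size 8, align 8) → ends 64

6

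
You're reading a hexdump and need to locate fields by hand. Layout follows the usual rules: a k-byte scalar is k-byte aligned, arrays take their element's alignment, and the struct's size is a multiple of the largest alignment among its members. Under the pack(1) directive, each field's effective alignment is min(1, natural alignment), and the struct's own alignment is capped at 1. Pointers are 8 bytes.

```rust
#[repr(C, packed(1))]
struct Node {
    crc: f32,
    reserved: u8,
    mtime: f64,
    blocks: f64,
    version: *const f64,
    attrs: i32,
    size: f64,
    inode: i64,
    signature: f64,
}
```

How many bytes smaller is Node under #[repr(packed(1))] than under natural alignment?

natural layout:
  crc at 0 (size 4, align 4) → ends 4
  reserved at 4 (size 1, align 1) → ends 5
  pad 3 to align 8 for mtime
  mtime at 8 (size 8, align 8) → ends 16
  blocks at 16 (size 8, align 8) → ends 24
  version at 24 (size 8, align 8) → ends 32
  attrs at 32 (size 4, align 4) → ends 36
  pad 4 to align 8 for size
  size at 40 (size 8, align 8) → ends 48
  inode at 48 (size 8, align 8) → ends 56
  signature at 56 (size 8, align 8) → ends 64
  total 64 bytes, alignment 8
packed(1) layout:
  crc at 0 (size 4, align 1) → ends 4
  reserved at 4 (size 1, align 1) → ends 5
  mtime at 5 (size 8, align 1) → ends 13
  blocks at 13 (size 8, align 1) → ends 21
  version at 21 (size 8, align 1) → ends 29
  attrs at 29 (size 4, align 1) → ends 33
  size at 33 (size 8, align 1) → ends 41
  inode at 41 (size 8, align 1) → ends 49
  signature at 49 (size 8, align 1) → ends 57
  total 57 bytes, alignment 1
64 − 57 = 7

7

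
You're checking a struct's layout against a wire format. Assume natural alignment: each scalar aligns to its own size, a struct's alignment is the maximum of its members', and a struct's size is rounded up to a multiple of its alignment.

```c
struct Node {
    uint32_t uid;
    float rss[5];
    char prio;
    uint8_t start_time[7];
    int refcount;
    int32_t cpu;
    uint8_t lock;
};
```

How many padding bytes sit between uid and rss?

0

uid at 0 (size 4, align 4) → ends 4
rss at 4 (size 20, align 4) → ends 24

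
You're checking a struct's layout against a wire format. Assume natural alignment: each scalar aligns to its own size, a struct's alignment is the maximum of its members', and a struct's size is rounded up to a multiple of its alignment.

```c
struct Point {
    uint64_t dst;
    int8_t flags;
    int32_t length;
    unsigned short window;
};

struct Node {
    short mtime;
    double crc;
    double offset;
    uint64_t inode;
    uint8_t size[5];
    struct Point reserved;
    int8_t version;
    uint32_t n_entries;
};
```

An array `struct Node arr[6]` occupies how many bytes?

Point: dst at 0 (size 8, align 8) → ends 8; flags at 8 (size 1, align 1) → ends 9; pad 3 to align 4 for length; length at 12 (size 4, align 4) → ends 16; window at 16 (size 2, align 2) → ends 18; tail pad 6 to reach multiple of 8; total 24 bytes, alignment 8
mtime at 0 (size 2, align 2) → ends 2
pad 6 to align 8 for crc
crc at 8 (size 8, align 8) → ends 16
offset at 16 (size 8, align 8) → ends 24
inode at 24 (size 8, align 8) → ends 32
size at 32 (size 5, align 1) → ends 37
pad 3 to align 8 for reserved
reserved at 40 (size 24, align 8) → ends 64
version at 64 (size 1, align 1) → ends 65
pad 3 to align 4 for n_entries
n_entries at 68 (size 4, align 4) → ends 72
total 72 bytes, alignment 8
array of 6: 6 × 72 = 432

432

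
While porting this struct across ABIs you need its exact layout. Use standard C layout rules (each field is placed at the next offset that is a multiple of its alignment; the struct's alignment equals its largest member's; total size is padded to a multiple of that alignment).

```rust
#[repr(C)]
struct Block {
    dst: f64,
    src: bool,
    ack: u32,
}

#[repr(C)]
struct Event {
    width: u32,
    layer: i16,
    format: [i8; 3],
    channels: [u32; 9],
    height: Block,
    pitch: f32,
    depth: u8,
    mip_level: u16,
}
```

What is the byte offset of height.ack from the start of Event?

60

Block: @0: dst [8B, align 8] → 8; @8: src [1B, align 1] → 9; +3 pad (align 4); @12: ack [4B, align 4] → 16; size 16, align 8
@0: width [4B, align 4] → 4
@4: layer [2B, align 2] → 6
@6: format [3B, align 1] → 9
+3 pad (align 4)
@12: channels [36B, align 4] → 48
@48: height [16B, align 8] → 64
within Block: ack at 12
48 + 12 = 60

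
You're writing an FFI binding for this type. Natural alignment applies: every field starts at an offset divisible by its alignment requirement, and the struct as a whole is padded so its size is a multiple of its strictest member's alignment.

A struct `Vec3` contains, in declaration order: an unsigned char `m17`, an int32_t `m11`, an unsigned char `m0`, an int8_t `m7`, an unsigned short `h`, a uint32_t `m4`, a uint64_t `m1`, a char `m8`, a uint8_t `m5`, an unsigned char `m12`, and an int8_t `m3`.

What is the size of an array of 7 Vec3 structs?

@0: m17 [1B, align 1] → 1
+3 pad (align 4)
@4: m11 [4B, align 4] → 8
@8: m0 [1B, align 1] → 9
@9: m7 [1B, align 1] → 10
@10: h [2B, align 2] → 12
@12: m4 [4B, align 4] → 16
@16: m1 [8B, align 8] → 24
@24: m8 [1B, align 1] → 25
@25: m5 [1B, align 1] → 26
@26: m12 [1B, align 1] → 27
@27: m3 [1B, align 1] → 28
+4 tail pad (align 8)
size 32, align 8
array of 7: 7 × 32 = 224

224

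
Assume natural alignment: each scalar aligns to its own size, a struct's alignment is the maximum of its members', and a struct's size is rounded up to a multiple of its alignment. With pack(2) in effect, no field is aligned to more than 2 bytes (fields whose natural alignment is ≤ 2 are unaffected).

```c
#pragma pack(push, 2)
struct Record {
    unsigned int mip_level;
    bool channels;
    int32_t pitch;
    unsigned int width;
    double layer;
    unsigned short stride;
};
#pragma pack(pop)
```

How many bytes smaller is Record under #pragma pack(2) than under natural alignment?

natural layout:
  @0: mip_level [4B, align 4] → 4
  @4: channels [1B, align 1] → 5
  +3 pad (align 4)
  @8: pitch [4B, align 4] → 12
  @12: width [4B, align 4] → 16
  @16: layer [8B, align 8] → 24
  @24: stride [2B, align 2] → 26
  +6 tail pad (align 8)
  size 32, align 8
packed(2) layout:
  @0: mip_level [4B, align 2] → 4
  @4: channels [1B, align 1] → 5
  +1 pad (align 2)
  @6: pitch [4B, align 2] → 10
  @10: width [4B, align 2] → 14
  @14: layer [8B, align 2] → 22
  @22: stride [2B, align 2] → 24
  size 24, align 2
32 − 24 = 8

8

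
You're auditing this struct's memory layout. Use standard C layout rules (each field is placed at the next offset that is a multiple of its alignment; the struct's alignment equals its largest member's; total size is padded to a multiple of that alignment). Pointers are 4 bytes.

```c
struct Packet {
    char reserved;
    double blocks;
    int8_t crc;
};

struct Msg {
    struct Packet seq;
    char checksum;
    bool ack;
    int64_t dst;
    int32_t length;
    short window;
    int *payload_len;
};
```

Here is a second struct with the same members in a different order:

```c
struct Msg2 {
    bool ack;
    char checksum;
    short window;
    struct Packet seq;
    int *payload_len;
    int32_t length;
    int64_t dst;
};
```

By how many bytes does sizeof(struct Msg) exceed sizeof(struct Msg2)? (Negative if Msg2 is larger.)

8

Packet: @0: reserved [1B, align 1] → 1; +7 pad (align 8); @8: blocks [8B, align 8] → 16; @16: crc [1B, align 1] → 17; +7 tail pad (align 8); size 24, align 8
@0: seq [24B, align 8] → 24
@24: checksum [1B, align 1] → 25
@25: ack [1B, align 1] → 26
+6 pad (align 8)
@32: dst [8B, align 8] → 40
@40: length [4B, align 4] → 44
@44: window [2B, align 2] → 46
+2 pad (align 4)
@48: payload_len [4B, align 4] → 52
+4 tail pad (align 8)
size 56, align 8
— Msg2 —
@0: ack [1B, align 1] → 1
@1: checksum [1B, align 1] → 2
@2: window [2B, align 2] → 4
+4 pad (align 8)
@8: seq [24B, align 8] → 32
@32: payload_len [4B, align 4] → 36
@36: length [4B, align 4] → 40
@40: dst [8B, align 8] → 48
size 48, align 8
56 − 48 = 8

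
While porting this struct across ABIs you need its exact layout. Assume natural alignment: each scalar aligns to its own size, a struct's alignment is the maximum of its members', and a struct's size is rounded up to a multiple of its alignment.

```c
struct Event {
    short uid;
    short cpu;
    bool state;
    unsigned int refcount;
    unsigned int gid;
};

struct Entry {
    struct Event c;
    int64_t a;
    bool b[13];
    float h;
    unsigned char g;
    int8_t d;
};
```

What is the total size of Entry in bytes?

Event: @0: uid [2B, align 2] → 2; @2: cpu [2B, align 2] → 4; @4: state [1B, align 1] → 5; +3 pad (align 4); @8: refcount [4B, align 4] → 12; @12: gid [4B, align 4] → 16; size 16, align 4
@0: c [16B, align 4] → 16
@16: a [8B, align 8] → 24
@24: b [13B, align 1] → 37
+3 pad (align 4)
@40: h [4B, align 4] → 44
@44: g [1B, align 1] → 45
@45: d [1B, align 1] → 46
+2 tail pad (align 8)
size 48, align 8

48 bytes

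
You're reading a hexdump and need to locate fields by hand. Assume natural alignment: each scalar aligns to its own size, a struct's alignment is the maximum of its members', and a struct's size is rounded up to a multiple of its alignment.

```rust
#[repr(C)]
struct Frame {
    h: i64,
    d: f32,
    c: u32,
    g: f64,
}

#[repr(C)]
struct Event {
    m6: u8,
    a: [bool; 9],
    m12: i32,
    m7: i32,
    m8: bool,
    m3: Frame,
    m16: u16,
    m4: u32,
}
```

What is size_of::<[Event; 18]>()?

Frame: h at 0 (size 8, align 8) → ends 8; d at 8 (size 4, align 4) → ends 12; c at 12 (size 4, align 4) → ends 16; g at 16 (size 8, align 8) → ends 24; total 24 bytes, alignment 8
m6 at 0 (size 1, align 1) → ends 1
a at 1 (size 9, align 1) → ends 10
pad 2 to align 4 for m12
m12 at 12 (size 4, align 4) → ends 16
m7 at 16 (size 4, align 4) → ends 20
m8 at 20 (size 1, align 1) → ends 21
pad 3 to align 8 for m3
m3 at 24 (size 24, align 8) → ends 48
m16 at 48 (size 2, align 2) → ends 50
pad 2 to align 4 for m4
m4 at 52 (size 4, align 4) → ends 56
total 56 bytes, alignment 8
array of 18: 18 × 56 = 1008

1008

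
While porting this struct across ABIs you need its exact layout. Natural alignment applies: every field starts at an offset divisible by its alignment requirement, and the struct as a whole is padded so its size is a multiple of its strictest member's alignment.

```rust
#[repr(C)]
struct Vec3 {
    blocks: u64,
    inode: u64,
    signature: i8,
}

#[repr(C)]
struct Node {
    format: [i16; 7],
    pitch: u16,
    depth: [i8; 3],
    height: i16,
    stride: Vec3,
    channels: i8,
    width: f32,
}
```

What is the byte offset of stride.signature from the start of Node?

40

Vec3: blocks at 0 (size 8, align 8) → ends 8; inode at 8 (size 8, align 8) → ends 16; signature at 16 (size 1, align 1) → ends 17; tail pad 7 to reach multiple of 8; total 24 bytes, alignment 8
format at 0 (size 14, align 2) → ends 14
pitch at 14 (size 2, align 2) → ends 16
depth at 16 (size 3, align 1) → ends 19
pad 1 to align 2 for height
height at 20 (size 2, align 2) → ends 22
pad 2 to align 8 for stride
stride at 24 (size 24, align 8) → ends 48
within Vec3: signature at 16
24 + 16 = 40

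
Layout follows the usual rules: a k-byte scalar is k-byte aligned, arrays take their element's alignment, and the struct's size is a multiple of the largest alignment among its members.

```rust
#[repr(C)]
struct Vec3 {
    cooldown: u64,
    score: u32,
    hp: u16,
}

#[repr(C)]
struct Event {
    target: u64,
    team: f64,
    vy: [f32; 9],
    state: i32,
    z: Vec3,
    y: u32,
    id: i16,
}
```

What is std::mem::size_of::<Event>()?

Vec3: cooldown at 0 (size 8, align 8) → ends 8; score at 8 (size 4, align 4) → ends 12; hp at 12 (size 2, align 2) → ends 14; tail pad 2 to reach multiple of 8; total 16 bytes, alignment 8
target at 0 (size 8, align 8) → ends 8
team at 8 (size 8, align 8) → ends 16
vy at 16 (size 36, align 4) → ends 52
state at 52 (size 4, align 4) → ends 56
z at 56 (size 16, align 8) → ends 72
y at 72 (size 4, align 4) → ends 76
id at 76 (size 2, align 2) → ends 78
tail pad 2 to reach multiple of 8
total 80 bytes, alignment 8

80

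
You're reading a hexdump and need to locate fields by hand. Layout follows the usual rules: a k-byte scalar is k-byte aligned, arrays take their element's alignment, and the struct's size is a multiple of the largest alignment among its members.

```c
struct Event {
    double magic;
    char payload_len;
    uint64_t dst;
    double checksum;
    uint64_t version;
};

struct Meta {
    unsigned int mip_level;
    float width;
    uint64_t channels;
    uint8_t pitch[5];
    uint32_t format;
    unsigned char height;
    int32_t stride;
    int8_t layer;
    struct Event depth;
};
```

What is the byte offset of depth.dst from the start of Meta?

56

Event: 0..8  magic  (8B, 8-aligned); 8..9  payload_len  (1B, 1-aligned); 9..16  -- padding (7B); 16..24  dst  (8B, 8-aligned); 24..32  checksum  (8B, 8-aligned); 32..40  version  (8B, 8-aligned); sizeof = 40, alignof = 8
0..4  mip_level  (4B, 4-aligned)
4..8  width  (4B, 4-aligned)
8..16  channels  (8B, 8-aligned)
16..21  pitch  (5B, 1-aligned)
21..24  -- padding (3B)
24..28  format  (4B, 4-aligned)
28..29  height  (1B, 1-aligned)
29..32  -- padding (3B)
32..36  stride  (4B, 4-aligned)
36..37  layer  (1B, 1-aligned)
37..40  -- padding (3B)
40..80  depth  (40B, 8-aligned)
within Event: dst at 16
40 + 16 = 56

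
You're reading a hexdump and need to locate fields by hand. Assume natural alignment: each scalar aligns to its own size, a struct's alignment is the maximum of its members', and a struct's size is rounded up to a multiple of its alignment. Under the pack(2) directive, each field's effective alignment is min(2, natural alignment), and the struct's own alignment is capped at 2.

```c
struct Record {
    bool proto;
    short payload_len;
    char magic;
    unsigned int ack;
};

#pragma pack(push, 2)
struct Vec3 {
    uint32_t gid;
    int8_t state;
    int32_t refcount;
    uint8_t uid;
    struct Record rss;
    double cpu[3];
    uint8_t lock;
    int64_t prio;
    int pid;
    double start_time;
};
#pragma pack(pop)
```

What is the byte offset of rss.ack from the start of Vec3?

Record: 0..1  proto  (1B, 1-aligned); 1..2  -- padding (1B); 2..4  payload_len  (2B, 2-aligned); 4..5  magic  (1B, 1-aligned); 5..8  -- padding (3B); 8..12  ack  (4B, 4-aligned); sizeof = 12, alignof = 4
0..4  gid  (4B, 2-aligned)
4..5  state  (1B, 1-aligned)
5..6  -- padding (1B)
6..10  refcount  (4B, 2-aligned)
10..11  uid  (1B, 1-aligned)
11..12  -- padding (1B)
12..24  rss  (12B, 2-aligned)
within Record: ack at 8
12 + 8 = 20

20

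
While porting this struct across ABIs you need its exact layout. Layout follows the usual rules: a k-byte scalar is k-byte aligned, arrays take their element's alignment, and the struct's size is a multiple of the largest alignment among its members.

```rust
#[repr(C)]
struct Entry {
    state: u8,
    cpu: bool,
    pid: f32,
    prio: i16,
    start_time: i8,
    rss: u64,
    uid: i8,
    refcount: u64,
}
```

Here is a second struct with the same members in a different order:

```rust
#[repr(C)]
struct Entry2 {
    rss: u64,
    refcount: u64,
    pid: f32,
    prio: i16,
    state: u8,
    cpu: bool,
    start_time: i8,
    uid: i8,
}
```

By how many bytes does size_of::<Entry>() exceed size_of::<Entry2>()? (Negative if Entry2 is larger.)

8

0..1  state  (1B, 1-aligned)
1..2  cpu  (1B, 1-aligned)
2..4  -- padding (2B)
4..8  pid  (4B, 4-aligned)
8..10  prio  (2B, 2-aligned)
10..11  start_time  (1B, 1-aligned)
11..16  -- padding (5B)
16..24  rss  (8B, 8-aligned)
24..25  uid  (1B, 1-aligned)
25..32  -- padding (7B)
32..40  refcount  (8B, 8-aligned)
sizeof = 40, alignof = 8
— Entry2 —
0..8  rss  (8B, 8-aligned)
8..16  refcount  (8B, 8-aligned)
16..20  pid  (4B, 4-aligned)
20..22  prio  (2B, 2-aligned)
22..23  state  (1B, 1-aligned)
23..24  cpu  (1B, 1-aligned)
24..25  start_time  (1B, 1-aligned)
25..26  uid  (1B, 1-aligned)
26..32  -- tail padding (6B)
sizeof = 32, alignof = 8
40 − 32 = 8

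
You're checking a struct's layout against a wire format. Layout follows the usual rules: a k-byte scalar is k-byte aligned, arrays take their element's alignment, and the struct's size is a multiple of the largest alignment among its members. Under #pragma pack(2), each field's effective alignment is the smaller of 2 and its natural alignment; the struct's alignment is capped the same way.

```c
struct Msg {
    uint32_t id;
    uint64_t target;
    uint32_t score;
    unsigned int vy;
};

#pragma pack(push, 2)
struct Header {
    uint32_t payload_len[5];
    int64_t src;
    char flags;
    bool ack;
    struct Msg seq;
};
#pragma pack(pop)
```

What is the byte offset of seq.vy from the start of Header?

50

Msg: 0..4  id  (4B, 4-aligned); 4..8  -- padding (4B); 8..16  target  (8B, 8-aligned); 16..20  score  (4B, 4-aligned); 20..24  vy  (4B, 4-aligned); sizeof = 24, alignof = 8
0..20  payload_len  (20B, 2-aligned)
20..28  src  (8B, 2-aligned)
28..29  flags  (1B, 1-aligned)
29..30  ack  (1B, 1-aligned)
30..54  seq  (24B, 2-aligned)
within Msg: vy at 20
30 + 20 = 50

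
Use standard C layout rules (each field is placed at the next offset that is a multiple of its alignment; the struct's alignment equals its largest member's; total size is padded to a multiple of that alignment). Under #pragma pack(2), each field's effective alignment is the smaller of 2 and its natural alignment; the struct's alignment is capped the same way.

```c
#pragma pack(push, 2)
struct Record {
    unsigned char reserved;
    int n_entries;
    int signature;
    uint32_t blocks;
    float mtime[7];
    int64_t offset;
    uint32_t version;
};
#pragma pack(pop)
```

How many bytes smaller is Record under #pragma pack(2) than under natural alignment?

10

natural layout:
  reserved at 0 (size 1, align 1) → ends 1
  pad 3 to align 4 for n_entries
  n_entries at 4 (size 4, align 4) → ends 8
  signature at 8 (size 4, align 4) → ends 12
  blocks at 12 (size 4, align 4) → ends 16
  mtime at 16 (size 28, align 4) → ends 44
  pad 4 to align 8 for offset
  offset at 48 (size 8, align 8) → ends 56
  version at 56 (size 4, align 4) → ends 60
  tail pad 4 to reach multiple of 8
  total 64 bytes, alignment 8
packed(2) layout:
  reserved at 0 (size 1, align 1) → ends 1
  pad 1 to align 2 for n_entries
  n_entries at 2 (size 4, align 2) → ends 6
  signature at 6 (size 4, align 2) → ends 10
  blocks at 10 (size 4, align 2) → ends 14
  mtime at 14 (size 28, align 2) → ends 42
  offset at 42 (size 8, align 2) → ends 50
  version at 50 (size 4, align 2) → ends 54
  total 54 bytes, alignment 2
64 − 54 = 10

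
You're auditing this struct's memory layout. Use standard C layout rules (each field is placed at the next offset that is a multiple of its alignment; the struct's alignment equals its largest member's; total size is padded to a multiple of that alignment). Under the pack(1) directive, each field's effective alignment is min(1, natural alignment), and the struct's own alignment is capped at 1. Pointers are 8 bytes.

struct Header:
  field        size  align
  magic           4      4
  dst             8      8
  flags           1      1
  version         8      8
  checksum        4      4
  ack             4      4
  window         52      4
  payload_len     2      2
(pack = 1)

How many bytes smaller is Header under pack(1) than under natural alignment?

13

natural layout:
  @0: magic [4B, align 4] → 4
  +4 pad (align 8)
  @8: dst [8B, align 8] → 16
  @16: flags [1B, align 1] → 17
  +7 pad (align 8)
  @24: version [8B, align 8] → 32
  @32: checksum [4B, align 4] → 36
  @36: ack [4B, align 4] → 40
  @40: window [52B, align 4] → 92
  @92: payload_len [2B, align 2] → 94
  +2 tail pad (align 8)
  size 96, align 8
packed(1) layout:
  @0: magic [4B, align 1] → 4
  @4: dst [8B, align 1] → 12
  @12: flags [1B, align 1] → 13
  @13: version [8B, align 1] → 21
  @21: checksum [4B, align 1] → 25
  @25: ack [4B, align 1] → 29
  @29: window [52B, align 1] → 81
  @81: payload_len [2B, align 1] → 83
  size 83, align 1
96 − 83 = 13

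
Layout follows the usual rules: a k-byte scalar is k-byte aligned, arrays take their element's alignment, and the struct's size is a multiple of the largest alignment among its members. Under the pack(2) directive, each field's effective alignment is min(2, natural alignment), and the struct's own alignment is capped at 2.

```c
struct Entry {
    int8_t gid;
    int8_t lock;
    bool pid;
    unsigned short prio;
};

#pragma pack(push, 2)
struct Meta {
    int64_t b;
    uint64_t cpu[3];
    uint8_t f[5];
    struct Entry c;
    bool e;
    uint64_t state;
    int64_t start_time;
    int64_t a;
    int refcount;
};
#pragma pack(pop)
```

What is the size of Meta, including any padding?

Entry: @0: gid [1B, align 1] → 1; @1: lock [1B, align 1] → 2; @2: pid [1B, align 1] → 3; +1 pad (align 2); @4: prio [2B, align 2] → 6; size 6, align 2
@0: b [8B, align 2] → 8
@8: cpu [24B, align 2] → 32
@32: f [5B, align 1] → 37
+1 pad (align 2)
@38: c [6B, align 2] → 44
@44: e [1B, align 1] → 45
+1 pad (align 2)
@46: state [8B, align 2] → 54
@54: start_time [8B, align 2] → 62
@62: a [8B, align 2] → 70
@70: refcount [4B, align 2] → 74
size 74, align 2

74 bytes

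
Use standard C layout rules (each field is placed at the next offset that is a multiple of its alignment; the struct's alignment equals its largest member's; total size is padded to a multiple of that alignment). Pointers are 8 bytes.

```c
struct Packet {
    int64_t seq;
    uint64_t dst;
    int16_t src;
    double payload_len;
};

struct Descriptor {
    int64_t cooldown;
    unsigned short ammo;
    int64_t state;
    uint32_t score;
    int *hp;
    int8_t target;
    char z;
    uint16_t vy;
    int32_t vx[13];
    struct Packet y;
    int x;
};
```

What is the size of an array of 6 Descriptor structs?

Packet: 0..8  seq  (8B, 8-aligned); 8..16  dst  (8B, 8-aligned); 16..18  src  (2B, 2-aligned); 18..24  -- padding (6B); 24..32  payload_len  (8B, 8-aligned); sizeof = 32, alignof = 8
0..8  cooldown  (8B, 8-aligned)
8..10  ammo  (2B, 2-aligned)
10..16  -- padding (6B)
16..24  state  (8B, 8-aligned)
24..28  score  (4B, 4-aligned)
28..32  -- padding (4B)
32..40  hp  (8B, 8-aligned)
40..41  target  (1B, 1-aligned)
41..42  z  (1B, 1-aligned)
42..44  vy  (2B, 2-aligned)
44..96  vx  (52B, 4-aligned)
96..128  y  (32B, 8-aligned)
128..132  x  (4B, 4-aligned)
132..136  -- tail padding (4B)
sizeof = 136, alignof = 8
array of 6: 6 × 136 = 816

816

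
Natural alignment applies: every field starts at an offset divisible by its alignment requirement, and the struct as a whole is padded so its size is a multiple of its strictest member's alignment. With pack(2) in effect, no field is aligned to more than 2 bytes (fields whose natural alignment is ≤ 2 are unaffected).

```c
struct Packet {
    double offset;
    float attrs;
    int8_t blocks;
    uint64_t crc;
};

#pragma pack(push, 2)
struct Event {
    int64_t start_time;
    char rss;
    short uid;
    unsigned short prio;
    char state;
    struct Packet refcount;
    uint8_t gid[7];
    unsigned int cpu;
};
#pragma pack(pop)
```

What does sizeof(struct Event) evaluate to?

Packet: 0..8  offset  (8B, 8-aligned); 8..12  attrs  (4B, 4-aligned); 12..13  blocks  (1B, 1-aligned); 13..16  -- padding (3B); 16..24  crc  (8B, 8-aligned); sizeof = 24, alignof = 8
0..8  start_time  (8B, 2-aligned)
8..9  rss  (1B, 1-aligned)
9..10  -- padding (1B)
10..12  uid  (2B, 2-aligned)
12..14  prio  (2B, 2-aligned)
14..15  state  (1B, 1-aligned)
15..16  -- padding (1B)
16..40  refcount  (24B, 2-aligned)
40..47  gid  (7B, 1-aligned)
47..48  -- padding (1B)
48..52  cpu  (4B, 2-aligned)
sizeof = 52, alignof = 2

52 bytes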